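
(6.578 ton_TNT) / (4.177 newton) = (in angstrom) 6.589e+19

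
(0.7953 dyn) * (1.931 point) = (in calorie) 1.295e-09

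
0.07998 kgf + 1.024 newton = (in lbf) 0.4065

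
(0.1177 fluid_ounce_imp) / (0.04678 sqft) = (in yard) 0.0008415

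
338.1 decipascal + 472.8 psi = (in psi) 472.8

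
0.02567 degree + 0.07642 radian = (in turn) 0.01223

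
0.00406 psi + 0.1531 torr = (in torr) 0.3631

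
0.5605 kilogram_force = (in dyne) 5.497e+05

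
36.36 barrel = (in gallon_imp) 1272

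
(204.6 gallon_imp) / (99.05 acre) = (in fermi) 2.32e+09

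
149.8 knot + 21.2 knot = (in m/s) 87.97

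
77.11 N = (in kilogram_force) 7.863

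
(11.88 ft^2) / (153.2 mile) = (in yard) 4.896e-06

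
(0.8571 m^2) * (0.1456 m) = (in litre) 124.8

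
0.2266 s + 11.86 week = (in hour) 1992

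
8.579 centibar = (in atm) 0.08467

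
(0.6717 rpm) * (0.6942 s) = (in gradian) 3.109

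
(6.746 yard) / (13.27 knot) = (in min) 0.01506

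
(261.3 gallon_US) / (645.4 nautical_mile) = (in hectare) 8.275e-11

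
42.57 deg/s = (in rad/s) 0.743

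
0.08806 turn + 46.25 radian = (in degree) 2682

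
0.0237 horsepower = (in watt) 17.67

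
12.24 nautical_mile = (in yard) 2.479e+04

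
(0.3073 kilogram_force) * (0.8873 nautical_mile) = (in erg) 4.952e+10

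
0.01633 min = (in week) 1.62e-06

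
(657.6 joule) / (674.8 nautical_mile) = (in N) 0.0005262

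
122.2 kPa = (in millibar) 1222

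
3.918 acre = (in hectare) 1.586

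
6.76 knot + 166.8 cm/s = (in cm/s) 514.6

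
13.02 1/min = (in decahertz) 0.0217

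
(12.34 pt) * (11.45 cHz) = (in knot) 0.0009689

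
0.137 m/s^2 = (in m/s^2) 0.137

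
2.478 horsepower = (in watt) 1848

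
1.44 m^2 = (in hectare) 0.000144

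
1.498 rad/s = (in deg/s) 85.83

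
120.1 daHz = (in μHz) 1.201e+09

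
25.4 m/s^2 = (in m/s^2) 25.4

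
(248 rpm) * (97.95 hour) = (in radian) 9.158e+06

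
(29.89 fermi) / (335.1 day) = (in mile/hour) 2.309e-21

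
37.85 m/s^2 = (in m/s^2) 37.85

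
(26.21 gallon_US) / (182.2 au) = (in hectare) 3.64e-19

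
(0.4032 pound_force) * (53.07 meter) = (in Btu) 0.09022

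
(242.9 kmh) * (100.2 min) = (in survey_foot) 1.331e+06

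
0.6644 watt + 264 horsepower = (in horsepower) 264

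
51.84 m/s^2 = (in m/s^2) 51.84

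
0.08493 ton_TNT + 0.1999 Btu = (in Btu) 3.368e+05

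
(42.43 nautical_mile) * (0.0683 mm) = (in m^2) 5.367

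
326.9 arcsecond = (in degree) 0.09081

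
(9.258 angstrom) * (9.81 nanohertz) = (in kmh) 3.27e-17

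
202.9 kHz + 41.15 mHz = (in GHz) 0.0002029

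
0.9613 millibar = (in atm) 0.0009487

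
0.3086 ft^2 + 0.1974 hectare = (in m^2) 1974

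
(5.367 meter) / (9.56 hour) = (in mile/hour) 0.0003488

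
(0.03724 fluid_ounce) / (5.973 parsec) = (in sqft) 6.432e-23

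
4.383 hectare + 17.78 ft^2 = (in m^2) 4.383e+04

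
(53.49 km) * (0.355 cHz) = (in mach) 0.5577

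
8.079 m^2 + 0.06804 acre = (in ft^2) 3051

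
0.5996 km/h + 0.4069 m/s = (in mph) 1.283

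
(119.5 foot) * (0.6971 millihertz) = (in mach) 7.457e-05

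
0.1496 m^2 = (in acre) 3.697e-05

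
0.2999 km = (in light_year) 3.17e-14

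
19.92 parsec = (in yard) 6.722e+17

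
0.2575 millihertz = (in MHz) 2.575e-10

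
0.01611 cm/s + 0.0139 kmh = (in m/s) 0.004022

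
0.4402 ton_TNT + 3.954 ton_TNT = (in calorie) 4.394e+09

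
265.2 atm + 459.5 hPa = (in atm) 265.7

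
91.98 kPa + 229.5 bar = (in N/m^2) 2.304e+07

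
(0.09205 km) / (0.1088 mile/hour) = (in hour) 0.5257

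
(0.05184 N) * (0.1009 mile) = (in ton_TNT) 2.012e-09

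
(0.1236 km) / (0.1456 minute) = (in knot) 27.5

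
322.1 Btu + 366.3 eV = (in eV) 2.121e+24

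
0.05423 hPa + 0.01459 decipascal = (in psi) 0.0007868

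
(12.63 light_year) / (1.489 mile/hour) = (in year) 5.692e+09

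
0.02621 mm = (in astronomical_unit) 1.752e-16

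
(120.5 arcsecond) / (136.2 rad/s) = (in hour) 1.191e-09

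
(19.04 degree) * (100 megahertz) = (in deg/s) 1.904e+09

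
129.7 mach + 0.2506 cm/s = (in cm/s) 4.416e+06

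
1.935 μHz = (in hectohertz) 1.935e-08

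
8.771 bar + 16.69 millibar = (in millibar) 8788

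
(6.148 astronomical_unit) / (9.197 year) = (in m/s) 3171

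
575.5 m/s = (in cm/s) 5.755e+04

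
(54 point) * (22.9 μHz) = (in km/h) 1.57e-06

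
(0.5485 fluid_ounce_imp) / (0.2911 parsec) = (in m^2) 1.735e-21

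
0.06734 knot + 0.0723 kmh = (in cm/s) 5.473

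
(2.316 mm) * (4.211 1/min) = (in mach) 4.774e-07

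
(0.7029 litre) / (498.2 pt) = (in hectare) 3.999e-07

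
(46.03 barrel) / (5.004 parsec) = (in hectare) 4.74e-21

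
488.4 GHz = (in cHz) 4.884e+13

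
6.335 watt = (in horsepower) 0.008495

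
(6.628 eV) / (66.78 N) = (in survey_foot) 5.217e-20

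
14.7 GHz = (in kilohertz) 1.47e+07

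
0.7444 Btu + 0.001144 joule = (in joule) 785.4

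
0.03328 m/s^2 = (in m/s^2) 0.03328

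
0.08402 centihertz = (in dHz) 0.008402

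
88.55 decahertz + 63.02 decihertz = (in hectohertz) 8.918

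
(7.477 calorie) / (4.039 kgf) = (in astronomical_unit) 5.28e-12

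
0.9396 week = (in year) 0.01802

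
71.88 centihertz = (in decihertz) 7.188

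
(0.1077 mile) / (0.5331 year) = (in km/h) 3.712e-05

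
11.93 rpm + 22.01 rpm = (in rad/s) 3.554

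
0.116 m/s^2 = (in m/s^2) 0.116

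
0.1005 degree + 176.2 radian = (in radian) 176.2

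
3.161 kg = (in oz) 111.5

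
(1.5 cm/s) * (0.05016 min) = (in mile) 2.805e-05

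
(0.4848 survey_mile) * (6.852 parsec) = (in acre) 4.076e+16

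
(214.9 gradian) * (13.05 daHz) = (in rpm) 4207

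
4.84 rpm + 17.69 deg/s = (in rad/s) 0.8156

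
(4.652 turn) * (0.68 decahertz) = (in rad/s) 198.8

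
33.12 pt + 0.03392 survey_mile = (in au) 3.65e-10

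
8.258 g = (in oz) 0.2913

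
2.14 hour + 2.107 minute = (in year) 0.0002483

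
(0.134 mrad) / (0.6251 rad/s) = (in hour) 5.955e-08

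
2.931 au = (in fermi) 4.385e+26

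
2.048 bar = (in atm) 2.021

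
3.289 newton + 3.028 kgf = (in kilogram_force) 3.363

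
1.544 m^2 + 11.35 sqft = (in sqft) 27.97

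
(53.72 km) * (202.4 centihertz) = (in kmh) 3.914e+05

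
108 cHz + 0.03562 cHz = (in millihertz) 1080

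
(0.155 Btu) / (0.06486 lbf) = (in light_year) 5.991e-14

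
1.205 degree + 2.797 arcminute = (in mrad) 21.84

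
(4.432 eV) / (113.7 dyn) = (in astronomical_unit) 4.175e-27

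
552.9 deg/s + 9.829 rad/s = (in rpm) 186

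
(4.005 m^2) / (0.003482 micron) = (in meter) 1.15e+09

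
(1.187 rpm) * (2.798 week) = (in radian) 2.103e+05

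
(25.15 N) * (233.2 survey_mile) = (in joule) 9.439e+06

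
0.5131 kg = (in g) 513.1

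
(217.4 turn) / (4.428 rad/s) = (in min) 5.141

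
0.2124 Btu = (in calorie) 53.56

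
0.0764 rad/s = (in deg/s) 4.377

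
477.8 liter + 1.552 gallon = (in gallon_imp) 106.4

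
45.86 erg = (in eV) 2.862e+13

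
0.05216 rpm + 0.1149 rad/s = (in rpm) 1.149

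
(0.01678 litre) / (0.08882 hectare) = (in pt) 5.355e-05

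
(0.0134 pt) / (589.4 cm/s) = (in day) 9.283e-12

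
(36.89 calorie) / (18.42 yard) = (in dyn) 9.164e+05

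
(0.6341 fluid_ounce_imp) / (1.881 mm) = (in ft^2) 0.1031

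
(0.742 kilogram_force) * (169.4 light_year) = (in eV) 7.279e+37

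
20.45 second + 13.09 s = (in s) 33.54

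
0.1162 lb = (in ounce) 1.859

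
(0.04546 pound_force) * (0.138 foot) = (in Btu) 8.062e-06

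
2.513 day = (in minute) 3619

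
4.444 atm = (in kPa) 450.3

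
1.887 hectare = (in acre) 4.663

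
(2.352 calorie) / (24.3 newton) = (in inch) 15.94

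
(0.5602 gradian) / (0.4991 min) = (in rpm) 0.002806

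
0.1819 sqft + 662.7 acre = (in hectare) 268.2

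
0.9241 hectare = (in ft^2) 9.947e+04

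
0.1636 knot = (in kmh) 0.303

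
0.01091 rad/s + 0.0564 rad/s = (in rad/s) 0.06731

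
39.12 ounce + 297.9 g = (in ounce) 49.63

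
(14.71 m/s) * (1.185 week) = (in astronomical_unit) 7.047e-05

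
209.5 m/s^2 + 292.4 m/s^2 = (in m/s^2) 501.9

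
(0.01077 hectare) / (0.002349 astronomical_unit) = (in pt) 0.0008688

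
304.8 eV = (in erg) 4.883e-10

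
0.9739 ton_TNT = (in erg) 4.075e+16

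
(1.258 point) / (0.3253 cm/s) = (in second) 0.1364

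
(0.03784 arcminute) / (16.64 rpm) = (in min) 1.053e-07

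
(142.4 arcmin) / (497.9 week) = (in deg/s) 7.881e-09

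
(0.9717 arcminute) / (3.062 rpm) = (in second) 0.0008815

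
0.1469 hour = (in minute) 8.814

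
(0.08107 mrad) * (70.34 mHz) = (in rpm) 5.445e-05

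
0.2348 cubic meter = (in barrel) 1.477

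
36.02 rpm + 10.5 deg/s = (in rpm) 37.77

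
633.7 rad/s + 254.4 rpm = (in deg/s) 3.783e+04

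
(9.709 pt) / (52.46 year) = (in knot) 4.024e-12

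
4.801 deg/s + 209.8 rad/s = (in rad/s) 209.9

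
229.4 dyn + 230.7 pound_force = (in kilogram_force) 104.6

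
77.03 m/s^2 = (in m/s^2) 77.03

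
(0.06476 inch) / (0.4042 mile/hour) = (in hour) 2.529e-06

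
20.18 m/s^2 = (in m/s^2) 20.18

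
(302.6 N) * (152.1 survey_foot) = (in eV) 8.756e+22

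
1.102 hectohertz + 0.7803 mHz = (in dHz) 1102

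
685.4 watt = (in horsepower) 0.9191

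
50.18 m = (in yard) 54.88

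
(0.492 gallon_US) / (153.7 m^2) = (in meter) 1.212e-05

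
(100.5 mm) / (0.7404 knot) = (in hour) 7.329e-05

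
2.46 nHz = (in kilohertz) 2.46e-12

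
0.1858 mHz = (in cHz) 0.01858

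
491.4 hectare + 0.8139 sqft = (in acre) 1214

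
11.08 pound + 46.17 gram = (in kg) 5.072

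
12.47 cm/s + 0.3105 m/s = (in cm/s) 43.52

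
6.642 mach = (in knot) 4396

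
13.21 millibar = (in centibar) 1.321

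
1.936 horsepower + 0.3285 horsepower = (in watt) 1689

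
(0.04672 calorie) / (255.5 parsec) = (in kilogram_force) 2.528e-21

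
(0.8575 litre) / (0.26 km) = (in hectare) 3.298e-10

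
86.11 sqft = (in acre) 0.001977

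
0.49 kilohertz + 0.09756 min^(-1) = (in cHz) 4.9e+04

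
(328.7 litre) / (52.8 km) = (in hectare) 6.225e-10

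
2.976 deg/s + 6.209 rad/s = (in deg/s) 358.7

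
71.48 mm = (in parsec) 2.317e-18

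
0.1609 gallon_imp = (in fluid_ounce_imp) 25.74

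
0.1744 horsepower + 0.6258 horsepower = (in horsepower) 0.8002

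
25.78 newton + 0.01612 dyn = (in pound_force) 5.796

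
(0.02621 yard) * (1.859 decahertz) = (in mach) 0.001308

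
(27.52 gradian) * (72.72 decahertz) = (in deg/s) 1.801e+04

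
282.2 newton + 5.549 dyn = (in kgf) 28.78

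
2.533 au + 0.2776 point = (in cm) 3.789e+13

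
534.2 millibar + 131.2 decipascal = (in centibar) 53.43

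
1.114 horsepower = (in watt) 830.7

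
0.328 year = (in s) 1.034e+07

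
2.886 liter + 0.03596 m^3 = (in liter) 38.85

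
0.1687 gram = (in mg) 168.7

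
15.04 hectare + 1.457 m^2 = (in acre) 37.17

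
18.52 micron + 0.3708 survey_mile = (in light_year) 6.308e-14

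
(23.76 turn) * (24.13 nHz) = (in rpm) 3.44e-05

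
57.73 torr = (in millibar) 76.97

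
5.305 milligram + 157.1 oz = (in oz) 157.1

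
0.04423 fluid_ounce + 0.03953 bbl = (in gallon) 1.661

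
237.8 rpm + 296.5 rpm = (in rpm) 534.3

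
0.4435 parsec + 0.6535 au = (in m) 1.369e+16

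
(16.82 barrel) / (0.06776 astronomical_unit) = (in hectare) 2.638e-14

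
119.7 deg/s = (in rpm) 19.95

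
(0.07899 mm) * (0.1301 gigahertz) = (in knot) 1.998e+04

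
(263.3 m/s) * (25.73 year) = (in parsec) 6.924e-06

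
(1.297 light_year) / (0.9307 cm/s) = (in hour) 3.662e+14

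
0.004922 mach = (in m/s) 1.676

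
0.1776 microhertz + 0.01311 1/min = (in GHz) 2.187e-13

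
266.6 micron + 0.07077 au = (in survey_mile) 6.578e+06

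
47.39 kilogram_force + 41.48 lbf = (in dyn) 6.492e+07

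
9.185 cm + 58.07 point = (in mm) 112.3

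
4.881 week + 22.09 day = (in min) 8.101e+04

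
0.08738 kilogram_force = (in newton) 0.8569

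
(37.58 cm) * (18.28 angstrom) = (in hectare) 6.87e-14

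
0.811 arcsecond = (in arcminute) 0.01352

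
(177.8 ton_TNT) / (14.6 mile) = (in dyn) 3.166e+12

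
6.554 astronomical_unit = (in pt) 2.779e+15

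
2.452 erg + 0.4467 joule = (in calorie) 0.1068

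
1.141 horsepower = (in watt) 850.8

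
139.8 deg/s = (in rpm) 23.3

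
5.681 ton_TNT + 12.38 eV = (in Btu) 2.253e+07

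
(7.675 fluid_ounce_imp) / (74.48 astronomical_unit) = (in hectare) 1.957e-21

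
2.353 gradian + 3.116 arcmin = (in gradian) 2.411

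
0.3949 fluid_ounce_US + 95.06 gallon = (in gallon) 95.06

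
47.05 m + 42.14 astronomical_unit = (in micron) 6.304e+18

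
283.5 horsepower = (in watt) 2.114e+05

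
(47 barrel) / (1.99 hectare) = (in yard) 0.0004106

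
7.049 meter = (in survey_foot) 23.13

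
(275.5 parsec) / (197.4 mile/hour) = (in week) 1.593e+11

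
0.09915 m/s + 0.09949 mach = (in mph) 76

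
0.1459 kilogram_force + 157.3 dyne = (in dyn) 1.432e+05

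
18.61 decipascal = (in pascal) 1.861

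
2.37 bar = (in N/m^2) 2.37e+05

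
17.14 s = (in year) 5.435e-07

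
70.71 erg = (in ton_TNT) 1.69e-15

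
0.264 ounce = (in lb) 0.0165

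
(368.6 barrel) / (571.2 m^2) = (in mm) 102.6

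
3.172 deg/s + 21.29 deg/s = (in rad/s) 0.4269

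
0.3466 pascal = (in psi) 5.027e-05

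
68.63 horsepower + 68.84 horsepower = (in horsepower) 137.5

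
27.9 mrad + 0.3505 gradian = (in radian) 0.03341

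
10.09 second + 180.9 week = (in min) 1.823e+06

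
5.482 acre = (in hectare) 2.218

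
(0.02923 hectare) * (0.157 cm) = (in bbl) 2.886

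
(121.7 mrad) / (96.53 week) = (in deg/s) 1.194e-07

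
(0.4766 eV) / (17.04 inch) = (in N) 1.764e-19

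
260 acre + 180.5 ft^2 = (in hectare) 105.2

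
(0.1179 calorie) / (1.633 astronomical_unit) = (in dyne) 2.019e-07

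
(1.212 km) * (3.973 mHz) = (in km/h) 17.33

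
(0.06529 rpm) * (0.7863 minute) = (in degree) 18.48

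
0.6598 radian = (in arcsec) 1.361e+05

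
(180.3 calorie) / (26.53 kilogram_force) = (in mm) 2900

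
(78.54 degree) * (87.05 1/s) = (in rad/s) 119.3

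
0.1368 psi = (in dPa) 9432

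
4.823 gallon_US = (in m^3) 0.01826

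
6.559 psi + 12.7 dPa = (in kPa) 45.22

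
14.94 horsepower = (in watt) 1.114e+04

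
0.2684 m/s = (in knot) 0.5217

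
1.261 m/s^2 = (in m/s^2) 1.261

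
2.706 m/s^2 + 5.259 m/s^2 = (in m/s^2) 7.965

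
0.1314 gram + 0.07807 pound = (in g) 35.54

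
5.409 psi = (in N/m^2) 3.729e+04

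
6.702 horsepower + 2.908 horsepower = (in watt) 7166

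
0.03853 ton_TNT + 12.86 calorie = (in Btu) 1.528e+05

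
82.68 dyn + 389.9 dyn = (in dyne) 472.6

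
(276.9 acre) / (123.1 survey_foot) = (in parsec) 9.679e-13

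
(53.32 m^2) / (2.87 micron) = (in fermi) 1.858e+22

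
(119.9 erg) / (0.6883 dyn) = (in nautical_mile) 0.0009406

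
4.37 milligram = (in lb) 9.634e-06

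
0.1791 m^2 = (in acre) 4.426e-05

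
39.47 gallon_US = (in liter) 149.4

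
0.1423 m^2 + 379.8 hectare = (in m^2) 3.798e+06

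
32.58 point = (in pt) 32.58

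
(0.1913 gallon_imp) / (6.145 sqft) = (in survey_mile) 9.466e-07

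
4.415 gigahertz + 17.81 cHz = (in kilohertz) 4.415e+06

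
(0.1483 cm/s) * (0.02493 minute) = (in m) 0.002218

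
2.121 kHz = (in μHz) 2.121e+09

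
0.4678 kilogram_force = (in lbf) 1.031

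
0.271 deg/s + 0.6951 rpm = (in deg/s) 4.442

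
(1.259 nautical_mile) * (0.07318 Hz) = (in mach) 0.5011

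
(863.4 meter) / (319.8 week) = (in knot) 8.677e-06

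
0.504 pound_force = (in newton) 2.242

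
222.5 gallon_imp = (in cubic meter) 1.012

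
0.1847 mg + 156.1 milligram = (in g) 0.1563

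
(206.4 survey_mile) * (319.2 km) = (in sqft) 1.141e+12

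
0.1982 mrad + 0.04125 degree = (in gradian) 0.05845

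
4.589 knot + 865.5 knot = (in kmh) 1611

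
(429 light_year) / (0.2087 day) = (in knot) 4.375e+14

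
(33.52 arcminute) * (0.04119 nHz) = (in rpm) 3.835e-12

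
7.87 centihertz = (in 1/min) 4.722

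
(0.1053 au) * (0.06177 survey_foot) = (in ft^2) 3.192e+09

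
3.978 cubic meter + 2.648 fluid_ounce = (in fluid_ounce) 1.345e+05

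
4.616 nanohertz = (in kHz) 4.616e-12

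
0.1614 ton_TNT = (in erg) 6.753e+15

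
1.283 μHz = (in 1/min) 7.698e-05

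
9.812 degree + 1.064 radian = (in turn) 0.1966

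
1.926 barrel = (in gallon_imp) 67.36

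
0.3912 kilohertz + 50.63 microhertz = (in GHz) 3.912e-07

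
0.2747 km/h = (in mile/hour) 0.1707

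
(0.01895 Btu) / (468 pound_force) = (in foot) 0.03151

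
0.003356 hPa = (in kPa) 0.0003356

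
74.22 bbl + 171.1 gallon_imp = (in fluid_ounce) 4.253e+05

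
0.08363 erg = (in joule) 8.363e-09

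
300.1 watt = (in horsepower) 0.4024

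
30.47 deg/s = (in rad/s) 0.5318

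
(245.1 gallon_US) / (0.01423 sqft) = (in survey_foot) 2303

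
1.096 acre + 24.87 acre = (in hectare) 10.51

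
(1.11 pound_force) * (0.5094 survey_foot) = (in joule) 0.7666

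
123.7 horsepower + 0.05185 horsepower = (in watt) 9.228e+04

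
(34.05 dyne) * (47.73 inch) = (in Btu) 3.913e-07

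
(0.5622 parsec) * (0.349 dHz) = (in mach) 1.778e+12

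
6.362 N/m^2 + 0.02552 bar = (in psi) 0.3711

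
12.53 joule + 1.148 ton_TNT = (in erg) 4.803e+16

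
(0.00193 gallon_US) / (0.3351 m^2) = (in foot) 7.153e-05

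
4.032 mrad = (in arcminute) 13.86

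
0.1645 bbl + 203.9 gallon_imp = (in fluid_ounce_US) 3.223e+04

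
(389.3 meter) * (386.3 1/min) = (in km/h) 9023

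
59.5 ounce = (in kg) 1.687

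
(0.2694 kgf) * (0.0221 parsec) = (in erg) 1.802e+22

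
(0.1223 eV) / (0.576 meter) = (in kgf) 3.469e-21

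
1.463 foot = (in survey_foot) 1.463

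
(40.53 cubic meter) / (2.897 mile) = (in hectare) 8.693e-07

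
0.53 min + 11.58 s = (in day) 0.0005021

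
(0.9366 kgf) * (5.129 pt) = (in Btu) 1.575e-05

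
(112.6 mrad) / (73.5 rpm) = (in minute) 0.0002438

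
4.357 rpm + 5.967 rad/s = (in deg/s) 368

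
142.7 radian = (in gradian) 9085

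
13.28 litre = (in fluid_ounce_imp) 467.4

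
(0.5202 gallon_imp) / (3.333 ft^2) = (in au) 5.105e-14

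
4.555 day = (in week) 0.6507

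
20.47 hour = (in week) 0.1218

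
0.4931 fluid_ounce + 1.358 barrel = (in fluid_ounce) 7301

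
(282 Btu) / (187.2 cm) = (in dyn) 1.589e+10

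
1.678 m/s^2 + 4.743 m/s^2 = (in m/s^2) 6.421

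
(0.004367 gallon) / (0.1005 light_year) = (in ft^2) 1.871e-19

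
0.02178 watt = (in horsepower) 2.921e-05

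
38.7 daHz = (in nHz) 3.87e+11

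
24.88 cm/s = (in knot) 0.4836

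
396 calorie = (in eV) 1.034e+22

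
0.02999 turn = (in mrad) 188.4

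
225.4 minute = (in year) 0.0004288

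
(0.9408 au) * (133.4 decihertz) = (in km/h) 6.759e+12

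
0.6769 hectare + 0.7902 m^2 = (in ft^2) 7.287e+04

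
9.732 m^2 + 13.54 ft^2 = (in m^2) 10.99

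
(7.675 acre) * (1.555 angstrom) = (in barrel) 3.038e-05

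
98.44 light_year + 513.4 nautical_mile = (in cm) 9.313e+19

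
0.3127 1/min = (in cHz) 0.5212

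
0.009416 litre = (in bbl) 5.922e-05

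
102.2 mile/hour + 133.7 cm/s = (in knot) 91.41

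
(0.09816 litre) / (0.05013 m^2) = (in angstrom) 1.958e+07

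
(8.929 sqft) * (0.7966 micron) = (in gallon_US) 0.0001746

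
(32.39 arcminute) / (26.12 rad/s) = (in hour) 1.002e-07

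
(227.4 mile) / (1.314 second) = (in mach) 818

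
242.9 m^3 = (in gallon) 6.417e+04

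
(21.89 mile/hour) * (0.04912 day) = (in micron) 4.153e+10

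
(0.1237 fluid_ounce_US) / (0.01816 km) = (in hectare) 2.014e-11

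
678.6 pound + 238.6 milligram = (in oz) 1.086e+04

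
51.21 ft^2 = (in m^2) 4.758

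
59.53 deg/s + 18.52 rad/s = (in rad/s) 19.56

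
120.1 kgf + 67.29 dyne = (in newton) 1178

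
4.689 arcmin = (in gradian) 0.08683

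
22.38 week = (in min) 2.256e+05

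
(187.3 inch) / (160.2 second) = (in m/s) 0.0297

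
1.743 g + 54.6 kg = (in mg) 5.46e+07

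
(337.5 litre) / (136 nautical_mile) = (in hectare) 1.34e-10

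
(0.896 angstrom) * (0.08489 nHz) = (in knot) 1.479e-20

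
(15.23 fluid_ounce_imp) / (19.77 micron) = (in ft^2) 235.6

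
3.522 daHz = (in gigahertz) 3.522e-08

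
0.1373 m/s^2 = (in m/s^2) 0.1373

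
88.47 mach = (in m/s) 3.012e+04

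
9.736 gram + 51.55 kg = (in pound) 113.7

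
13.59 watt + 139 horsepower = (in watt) 1.037e+05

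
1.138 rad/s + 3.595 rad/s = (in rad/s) 4.733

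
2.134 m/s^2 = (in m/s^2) 2.134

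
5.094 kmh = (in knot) 2.751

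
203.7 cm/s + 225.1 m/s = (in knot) 441.5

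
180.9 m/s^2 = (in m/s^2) 180.9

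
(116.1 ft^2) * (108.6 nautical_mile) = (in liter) 2.169e+09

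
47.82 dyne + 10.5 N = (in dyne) 1.05e+06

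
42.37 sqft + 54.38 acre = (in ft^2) 2.369e+06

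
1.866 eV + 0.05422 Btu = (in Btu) 0.05422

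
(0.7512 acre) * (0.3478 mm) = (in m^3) 1.057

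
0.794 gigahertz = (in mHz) 7.94e+11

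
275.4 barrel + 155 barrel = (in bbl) 430.4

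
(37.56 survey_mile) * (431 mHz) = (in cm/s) 2.605e+06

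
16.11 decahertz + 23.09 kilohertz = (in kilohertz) 23.25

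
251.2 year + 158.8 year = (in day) 1.496e+05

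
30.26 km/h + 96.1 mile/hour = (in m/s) 51.37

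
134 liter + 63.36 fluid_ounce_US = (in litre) 135.9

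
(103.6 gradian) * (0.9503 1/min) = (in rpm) 0.2461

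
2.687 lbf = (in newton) 11.95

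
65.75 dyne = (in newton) 0.0006575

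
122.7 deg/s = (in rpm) 20.45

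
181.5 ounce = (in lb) 11.34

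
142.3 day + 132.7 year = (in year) 133.1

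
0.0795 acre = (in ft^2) 3463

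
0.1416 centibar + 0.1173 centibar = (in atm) 0.002555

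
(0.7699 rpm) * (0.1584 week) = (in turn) 1229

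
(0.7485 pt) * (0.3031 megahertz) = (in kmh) 288.1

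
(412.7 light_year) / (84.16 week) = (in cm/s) 7.671e+12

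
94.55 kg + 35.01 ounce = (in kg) 95.54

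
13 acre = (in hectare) 5.261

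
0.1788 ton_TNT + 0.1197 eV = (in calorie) 1.788e+08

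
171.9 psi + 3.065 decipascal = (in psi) 171.9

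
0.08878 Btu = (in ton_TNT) 2.239e-08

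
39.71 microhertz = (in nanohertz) 3.971e+04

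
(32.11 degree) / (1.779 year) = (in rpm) 9.539e-08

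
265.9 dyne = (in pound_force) 0.0005978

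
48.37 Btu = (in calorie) 1.22e+04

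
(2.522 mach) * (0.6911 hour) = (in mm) 2.137e+09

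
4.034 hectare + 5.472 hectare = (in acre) 23.49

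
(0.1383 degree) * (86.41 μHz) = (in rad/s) 2.086e-07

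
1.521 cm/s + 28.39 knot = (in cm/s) 1462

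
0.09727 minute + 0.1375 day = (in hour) 3.302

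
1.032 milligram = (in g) 0.001032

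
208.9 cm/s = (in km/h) 7.52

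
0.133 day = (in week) 0.019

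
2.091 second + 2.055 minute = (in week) 0.0002073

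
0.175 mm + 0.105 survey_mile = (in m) 169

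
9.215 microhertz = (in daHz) 9.215e-07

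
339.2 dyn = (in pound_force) 0.0007626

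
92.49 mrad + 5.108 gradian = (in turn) 0.02749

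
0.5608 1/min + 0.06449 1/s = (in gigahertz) 7.384e-11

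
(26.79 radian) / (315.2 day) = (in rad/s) 9.837e-07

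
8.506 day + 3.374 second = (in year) 0.0233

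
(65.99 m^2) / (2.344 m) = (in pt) 7.98e+04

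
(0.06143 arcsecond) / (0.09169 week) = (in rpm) 5.129e-11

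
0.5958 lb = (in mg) 2.703e+05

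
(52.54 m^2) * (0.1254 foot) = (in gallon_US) 530.5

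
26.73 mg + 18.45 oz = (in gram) 523.1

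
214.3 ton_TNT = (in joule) 8.966e+11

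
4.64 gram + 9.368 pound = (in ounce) 150.1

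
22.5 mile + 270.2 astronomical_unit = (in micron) 4.042e+19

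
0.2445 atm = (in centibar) 24.77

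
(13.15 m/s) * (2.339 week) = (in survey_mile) 1.156e+04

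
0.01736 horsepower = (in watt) 12.95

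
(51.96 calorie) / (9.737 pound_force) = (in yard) 5.489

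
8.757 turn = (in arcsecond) 1.135e+07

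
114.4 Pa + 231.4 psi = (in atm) 15.75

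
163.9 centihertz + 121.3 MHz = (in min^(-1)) 7.278e+09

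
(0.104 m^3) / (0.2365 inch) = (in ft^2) 186.4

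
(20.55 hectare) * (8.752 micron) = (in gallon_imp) 395.6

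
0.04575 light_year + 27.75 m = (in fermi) 4.328e+29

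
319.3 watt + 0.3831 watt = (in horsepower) 0.4287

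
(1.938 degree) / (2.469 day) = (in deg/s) 9.085e-06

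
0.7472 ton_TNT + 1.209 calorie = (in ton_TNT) 0.7472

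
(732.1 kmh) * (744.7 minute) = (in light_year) 9.605e-10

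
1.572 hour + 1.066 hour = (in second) 9497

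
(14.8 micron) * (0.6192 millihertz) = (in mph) 2.05e-08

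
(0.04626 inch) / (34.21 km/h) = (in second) 0.0001236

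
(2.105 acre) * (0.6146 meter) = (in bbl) 3.293e+04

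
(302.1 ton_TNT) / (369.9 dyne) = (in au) 2284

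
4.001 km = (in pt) 1.134e+07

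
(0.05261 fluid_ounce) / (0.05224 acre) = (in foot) 2.415e-08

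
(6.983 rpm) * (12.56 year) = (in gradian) 1.844e+10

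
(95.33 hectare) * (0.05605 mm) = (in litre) 5.343e+04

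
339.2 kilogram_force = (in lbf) 747.8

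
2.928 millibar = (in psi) 0.04247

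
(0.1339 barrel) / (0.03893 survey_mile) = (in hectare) 3.398e-08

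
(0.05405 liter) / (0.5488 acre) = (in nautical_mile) 1.314e-11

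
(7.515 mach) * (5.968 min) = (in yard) 1.002e+06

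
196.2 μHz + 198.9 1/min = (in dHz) 33.15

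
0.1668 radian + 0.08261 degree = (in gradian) 10.71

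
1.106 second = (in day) 1.28e-05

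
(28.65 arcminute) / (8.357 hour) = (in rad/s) 2.77e-07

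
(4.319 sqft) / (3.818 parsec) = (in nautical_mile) 1.839e-21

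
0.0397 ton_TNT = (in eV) 1.037e+27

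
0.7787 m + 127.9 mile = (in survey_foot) 6.753e+05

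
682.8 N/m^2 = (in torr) 5.121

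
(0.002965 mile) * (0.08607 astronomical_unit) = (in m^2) 6.144e+10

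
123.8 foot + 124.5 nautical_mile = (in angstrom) 2.306e+15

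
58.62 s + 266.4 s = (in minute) 5.417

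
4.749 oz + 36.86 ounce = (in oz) 41.61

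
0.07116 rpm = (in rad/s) 0.007452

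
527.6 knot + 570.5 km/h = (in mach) 1.263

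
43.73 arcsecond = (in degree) 0.01215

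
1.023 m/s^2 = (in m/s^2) 1.023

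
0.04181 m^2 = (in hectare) 4.181e-06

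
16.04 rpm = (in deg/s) 96.24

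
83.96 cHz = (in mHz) 839.6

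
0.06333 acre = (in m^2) 256.3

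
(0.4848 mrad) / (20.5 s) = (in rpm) 0.0002258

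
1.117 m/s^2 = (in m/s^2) 1.117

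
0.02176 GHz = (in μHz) 2.176e+13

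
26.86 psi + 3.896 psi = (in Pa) 2.121e+05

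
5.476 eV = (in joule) 8.774e-19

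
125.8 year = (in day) 4.592e+04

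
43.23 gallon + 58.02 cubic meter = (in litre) 5.818e+04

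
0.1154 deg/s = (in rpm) 0.01923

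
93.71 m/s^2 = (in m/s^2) 93.71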